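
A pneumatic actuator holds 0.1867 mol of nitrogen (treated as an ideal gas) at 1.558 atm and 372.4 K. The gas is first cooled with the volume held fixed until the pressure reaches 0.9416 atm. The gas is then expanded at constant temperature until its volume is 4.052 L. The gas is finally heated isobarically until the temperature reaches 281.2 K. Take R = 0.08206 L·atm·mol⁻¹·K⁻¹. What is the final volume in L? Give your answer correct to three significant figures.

From PV = nRT: V₁ = nRT₁/P₁ = 3.662 L.
V constant ⇒ P ∝ T: V₂ = V₁; T₂ = T₁·(P₂/P₁) = 225.1 K.
Isothermal, so P V is constant: T₃ = T₂; P₃ = P₂·(V₂/V₃) = 0.8510 atm.
Isobaric, so V/T is constant: P₄ = P₃; V₄ = V₃·(T₄/T₃) = 5.063 L.

V₄ ≈ 5.06 L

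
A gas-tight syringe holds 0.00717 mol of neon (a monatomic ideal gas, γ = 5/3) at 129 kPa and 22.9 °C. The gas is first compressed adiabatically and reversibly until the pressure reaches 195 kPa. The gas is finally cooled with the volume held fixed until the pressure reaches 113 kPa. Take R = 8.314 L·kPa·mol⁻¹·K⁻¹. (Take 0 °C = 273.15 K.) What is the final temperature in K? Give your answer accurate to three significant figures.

T₃ ≈ 202 K

Convert: T₁ = 296.0 K.
From PV = nRT: V₁ = nRT₁/P₁ = 0.1368 L.
Reversible adiabatic, γ = 5/3: T₂ = T₁·(P₂/P₁)^((γ−1)/γ) = 349.3 K; V₂ = V₁·(P₁/P₂)^(1/γ) = 0.1068 L.
V constant ⇒ P ∝ T: V₃ = V₂; T₃ = T₂·(P₃/P₂) = 202.4 K.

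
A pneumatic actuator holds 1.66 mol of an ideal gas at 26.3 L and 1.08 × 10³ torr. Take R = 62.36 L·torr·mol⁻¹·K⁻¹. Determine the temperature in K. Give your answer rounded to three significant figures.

T ≈ 274 K

PV = nRT ⇒ T = PV/(nR) = (1.08e+03 × 26.3) / (1.66 × 62.36)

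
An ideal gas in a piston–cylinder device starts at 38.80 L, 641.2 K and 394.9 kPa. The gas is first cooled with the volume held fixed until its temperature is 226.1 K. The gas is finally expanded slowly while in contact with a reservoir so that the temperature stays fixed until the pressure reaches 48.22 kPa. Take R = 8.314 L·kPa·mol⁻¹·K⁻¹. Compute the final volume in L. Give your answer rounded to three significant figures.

Isochoric, so P/T is constant: V₂ = V₁; P₂ = P₁·(T₂/T₁) = 139.2 kPa.
T constant ⇒ Boyle's law P V = const: T₃ = T₂; V₃ = V₂·(P₂/P₃) = 112.0 L.

V₃ ≈ 112 L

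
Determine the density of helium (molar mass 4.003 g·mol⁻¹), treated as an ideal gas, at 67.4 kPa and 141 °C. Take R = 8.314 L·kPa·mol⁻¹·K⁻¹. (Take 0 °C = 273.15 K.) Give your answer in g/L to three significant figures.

ρ ≈ 0.0784 g/L

ρ = PM/(RT) = (67.4 × 4.003) / (8.314 × 414.1)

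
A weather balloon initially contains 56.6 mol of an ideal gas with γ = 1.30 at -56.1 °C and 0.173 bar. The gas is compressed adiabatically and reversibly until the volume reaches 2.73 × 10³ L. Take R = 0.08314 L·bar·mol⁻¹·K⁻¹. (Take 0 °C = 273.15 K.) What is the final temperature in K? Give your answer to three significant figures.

T₂ ≈ 274 K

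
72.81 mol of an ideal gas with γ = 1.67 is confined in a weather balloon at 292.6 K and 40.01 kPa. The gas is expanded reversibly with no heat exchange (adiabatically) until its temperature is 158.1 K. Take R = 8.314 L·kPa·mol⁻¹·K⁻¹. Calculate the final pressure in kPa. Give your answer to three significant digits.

From PV = nRT: V₁ = nRT₁/P₁ = 4427 L.
Adiabatic (γ = 1.67), T V^(γ−1) and P V^γ constant: P₂ = P₁·(T₂/T₁)^(γ/(γ−1)) = 8.626 kPa; V₂ = V₁·(T₁/T₂)^(1/(γ−1)) = 1.109e+04 L.

P₂ ≈ 8.63 kPa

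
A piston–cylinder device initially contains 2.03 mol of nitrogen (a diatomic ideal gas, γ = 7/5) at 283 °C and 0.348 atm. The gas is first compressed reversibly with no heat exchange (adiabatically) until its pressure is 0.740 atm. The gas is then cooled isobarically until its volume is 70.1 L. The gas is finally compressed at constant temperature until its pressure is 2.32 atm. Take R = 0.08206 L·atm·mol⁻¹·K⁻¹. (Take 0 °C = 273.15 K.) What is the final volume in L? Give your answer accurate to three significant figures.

Convert: T₁ = 556.1 K.
From PV = nRT: V₁ = nRT₁/P₁ = 266.2 L.
Reversible adiabatic, γ = 7/5: T₂ = T₁·(P₂/P₁)^((γ−1)/γ) = 689.9 K; V₂ = V₁·(P₁/P₂)^(1/γ) = 155.3 L.
Isobaric, so V/T is constant: P₃ = P₂; T₃ = T₂·(V₃/V₂) = 311.4 K.
Isothermal, so P V is constant: T₄ = T₃; V₄ = V₃·(P₃/P₄) = 22.36 L.

V₄ ≈ 22.4 L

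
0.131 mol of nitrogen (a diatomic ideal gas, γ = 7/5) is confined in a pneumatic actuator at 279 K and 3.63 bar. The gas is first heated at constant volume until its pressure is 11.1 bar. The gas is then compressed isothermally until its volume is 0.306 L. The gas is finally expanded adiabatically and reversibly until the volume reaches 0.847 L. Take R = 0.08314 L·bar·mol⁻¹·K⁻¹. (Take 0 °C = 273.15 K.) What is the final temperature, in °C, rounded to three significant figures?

From PV = nRT: V₁ = nRT₁/P₁ = 0.8371 L.
V constant ⇒ P ∝ T: V₂ = V₁; T₂ = T₁·(P₂/P₁) = 853.1 K.
Isothermal, so P V is constant: T₃ = T₂; P₃ = P₂·(V₂/V₃) = 30.37 bar.
Adiabatic (γ = 7/5), T V^(γ−1) and P V^γ constant: T₄ = T₃·(V₃/V₄)^(γ−1) = 567.7 K; P₄ = P₃·(V₃/V₄)^γ = 7.301 bar.

T₄ ≈ 295 °C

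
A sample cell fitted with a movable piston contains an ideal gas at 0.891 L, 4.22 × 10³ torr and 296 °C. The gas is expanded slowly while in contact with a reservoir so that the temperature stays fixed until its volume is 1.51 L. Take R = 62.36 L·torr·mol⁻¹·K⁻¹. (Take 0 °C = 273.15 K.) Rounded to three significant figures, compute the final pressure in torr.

P₂ ≈ 2.49e+03 torr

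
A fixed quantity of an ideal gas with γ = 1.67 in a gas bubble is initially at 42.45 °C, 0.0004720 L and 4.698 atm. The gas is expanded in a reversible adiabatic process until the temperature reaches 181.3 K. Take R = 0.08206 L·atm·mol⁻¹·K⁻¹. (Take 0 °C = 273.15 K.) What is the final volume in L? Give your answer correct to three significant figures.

Convert: T₁ = 315.6 K.
Adiabatic (γ = 1.67), T V^(γ−1) and P V^γ constant: P₂ = P₁·(T₂/T₁)^(γ/(γ−1)) = 1.180 atm; V₂ = V₁·(T₁/T₂)^(1/(γ−1)) = 0.001080 L.

V₂ ≈ 0.00108 L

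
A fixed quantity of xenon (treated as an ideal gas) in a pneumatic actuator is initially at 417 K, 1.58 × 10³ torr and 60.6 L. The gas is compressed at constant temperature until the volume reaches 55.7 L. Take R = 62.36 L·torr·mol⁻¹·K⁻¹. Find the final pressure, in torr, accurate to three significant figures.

Isothermal, so P V is constant: T₂ = T₁; P₂ = P₁·(V₁/V₂) = 1719 torr.

P₂ ≈ 1.72e+03 torr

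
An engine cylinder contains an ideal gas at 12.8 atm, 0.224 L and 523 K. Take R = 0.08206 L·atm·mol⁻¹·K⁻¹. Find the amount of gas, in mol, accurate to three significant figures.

n ≈ 0.0668 mol

PV = nRT ⇒ n = PV/(RT) = (12.8 × 0.224) / (0.08206 × 523)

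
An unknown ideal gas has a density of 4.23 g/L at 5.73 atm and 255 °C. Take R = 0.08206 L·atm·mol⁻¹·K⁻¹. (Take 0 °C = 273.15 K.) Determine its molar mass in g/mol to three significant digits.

M ≈ 32.0 g/mol

ρ = PM/(RT) ⇒ M = ρRT/P = (4.23 × 0.08206 × 528.1) / 5.73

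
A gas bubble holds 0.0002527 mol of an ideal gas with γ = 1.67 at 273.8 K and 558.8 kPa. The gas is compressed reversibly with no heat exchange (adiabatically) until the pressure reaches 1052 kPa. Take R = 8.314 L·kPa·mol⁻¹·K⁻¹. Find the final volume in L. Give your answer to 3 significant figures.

V₂ ≈ 0.000705 L

From PV = nRT: V₁ = nRT₁/P₁ = 0.001029 L.
Adiabatic (γ = 1.67), T V^(γ−1) and P V^γ constant: T₂ = T₁·(P₂/P₁)^((γ−1)/γ) = 352.9 K; V₂ = V₁·(P₁/P₂)^(1/γ) = 0.0007048 L.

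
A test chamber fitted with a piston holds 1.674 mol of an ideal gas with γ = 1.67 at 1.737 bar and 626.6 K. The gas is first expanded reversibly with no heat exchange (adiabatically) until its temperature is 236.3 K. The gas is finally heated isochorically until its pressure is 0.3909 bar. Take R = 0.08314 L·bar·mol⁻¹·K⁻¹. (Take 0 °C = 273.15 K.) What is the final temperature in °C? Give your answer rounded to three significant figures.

From PV = nRT: V₁ = nRT₁/P₁ = 50.21 L.
Adiabatic (γ = 1.67), T V^(γ−1) and P V^γ constant: P₂ = P₁·(T₂/T₁)^(γ/(γ−1)) = 0.1528 bar; V₂ = V₁·(T₁/T₂)^(1/(γ−1)) = 215.2 L.
V constant ⇒ P ∝ T: V₃ = V₂; T₃ = T₂·(P₃/P₂) = 604.5 K.

T₃ ≈ 331 °C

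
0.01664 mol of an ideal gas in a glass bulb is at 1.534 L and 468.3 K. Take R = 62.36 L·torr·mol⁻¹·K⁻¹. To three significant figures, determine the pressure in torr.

PV = nRT ⇒ P = nRT/V = (0.01664 × 62.36 × 468.3) / 1.534

P ≈ 317 torr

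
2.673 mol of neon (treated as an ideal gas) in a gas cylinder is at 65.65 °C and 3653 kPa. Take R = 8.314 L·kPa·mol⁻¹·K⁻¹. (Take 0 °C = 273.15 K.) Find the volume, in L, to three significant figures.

V ≈ 2.06 L

Convert: T = 338.80 K.
PV = nRT ⇒ V = nRT/P = (2.673 × 8.314 × 338.80) / 3653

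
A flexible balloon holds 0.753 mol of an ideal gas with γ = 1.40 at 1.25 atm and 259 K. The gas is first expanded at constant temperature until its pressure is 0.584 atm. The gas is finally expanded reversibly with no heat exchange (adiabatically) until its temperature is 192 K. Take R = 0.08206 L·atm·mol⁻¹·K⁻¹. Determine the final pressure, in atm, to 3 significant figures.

From PV = nRT: V₁ = nRT₁/P₁ = 12.80 L.
T constant ⇒ Boyle's law P V = const: T₂ = T₁; V₂ = V₁·(P₁/P₂) = 27.40 L.
Adiabatic (γ = 1.40), T V^(γ−1) and P V^γ constant: P₃ = P₂·(T₃/T₂)^(γ/(γ−1)) = 0.2048 atm; V₃ = V₂·(T₂/T₃)^(1/(γ−1)) = 57.92 L.

P₃ ≈ 0.205 atm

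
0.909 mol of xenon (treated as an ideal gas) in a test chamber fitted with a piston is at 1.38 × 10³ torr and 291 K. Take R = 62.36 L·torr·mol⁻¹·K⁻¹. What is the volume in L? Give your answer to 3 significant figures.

V ≈ 12.0 L

PV = nRT ⇒ V = nRT/P = (0.909 × 62.36 × 291) / 1.38e+03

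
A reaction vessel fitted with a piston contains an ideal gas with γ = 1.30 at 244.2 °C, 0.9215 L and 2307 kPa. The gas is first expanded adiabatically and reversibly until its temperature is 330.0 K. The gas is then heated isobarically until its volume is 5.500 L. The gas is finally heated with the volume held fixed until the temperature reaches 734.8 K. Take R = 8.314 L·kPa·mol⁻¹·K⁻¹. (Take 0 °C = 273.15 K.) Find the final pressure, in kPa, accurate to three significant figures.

P₄ ≈ 549 kPa

Convert: T₁ = 517.3 K.
Adiabatic (γ = 1.30), T V^(γ−1) and P V^γ constant: P₂ = P₁·(T₂/T₁)^(γ/(γ−1)) = 328.8 kPa; V₂ = V₁·(T₁/T₂)^(1/(γ−1)) = 4.125 L.
P constant ⇒ V ∝ T: P₃ = P₂; T₃ = T₂·(V₃/V₂) = 440.0 K.
V constant ⇒ P ∝ T: V₄ = V₃; P₄ = P₃·(T₄/T₃) = 549.0 kPa.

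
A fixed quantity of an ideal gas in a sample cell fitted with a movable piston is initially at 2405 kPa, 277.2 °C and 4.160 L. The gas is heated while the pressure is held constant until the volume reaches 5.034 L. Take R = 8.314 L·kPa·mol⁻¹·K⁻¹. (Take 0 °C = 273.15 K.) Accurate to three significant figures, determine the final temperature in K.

T₂ ≈ 666 K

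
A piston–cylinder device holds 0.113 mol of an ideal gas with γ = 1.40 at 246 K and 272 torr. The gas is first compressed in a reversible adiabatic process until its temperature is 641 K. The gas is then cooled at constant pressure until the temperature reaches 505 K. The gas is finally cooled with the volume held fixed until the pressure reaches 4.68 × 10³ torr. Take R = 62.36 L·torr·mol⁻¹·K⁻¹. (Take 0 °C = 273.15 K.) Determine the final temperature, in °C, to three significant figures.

From PV = nRT: V₁ = nRT₁/P₁ = 6.373 L.
Adiabatic (γ = 1.40), T V^(γ−1) and P V^γ constant: P₂ = P₁·(T₂/T₁)^(γ/(γ−1)) = 7768 torr; V₂ = V₁·(T₁/T₂)^(1/(γ−1)) = 0.5815 L.
Isobaric, so V/T is constant: P₃ = P₂; V₃ = V₂·(T₃/T₂) = 0.4581 L.
V constant ⇒ P ∝ T: V₄ = V₃; T₄ = T₃·(P₄/P₃) = 304.3 K.

T₄ ≈ 31.1 °C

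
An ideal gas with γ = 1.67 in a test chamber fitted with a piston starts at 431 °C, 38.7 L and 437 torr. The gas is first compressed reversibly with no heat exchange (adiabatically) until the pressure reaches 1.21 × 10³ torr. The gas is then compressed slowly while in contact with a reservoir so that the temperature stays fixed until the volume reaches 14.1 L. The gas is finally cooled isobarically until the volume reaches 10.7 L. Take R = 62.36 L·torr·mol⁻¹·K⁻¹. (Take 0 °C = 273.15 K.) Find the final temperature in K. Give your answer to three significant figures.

T₄ ≈ 804 K

Convert: T₁ = 704.1 K.
Reversible adiabatic, γ = 1.67: T₂ = T₁·(P₂/P₁)^((γ−1)/γ) = 1060 K; V₂ = V₁·(P₁/P₂)^(1/γ) = 21.03 L.
T constant ⇒ Boyle's law P V = const: T₃ = T₂; P₃ = P₂·(V₂/V₃) = 1805 torr.
Isobaric, so V/T is constant: P₄ = P₃; T₄ = T₃·(V₄/V₃) = 804.0 K.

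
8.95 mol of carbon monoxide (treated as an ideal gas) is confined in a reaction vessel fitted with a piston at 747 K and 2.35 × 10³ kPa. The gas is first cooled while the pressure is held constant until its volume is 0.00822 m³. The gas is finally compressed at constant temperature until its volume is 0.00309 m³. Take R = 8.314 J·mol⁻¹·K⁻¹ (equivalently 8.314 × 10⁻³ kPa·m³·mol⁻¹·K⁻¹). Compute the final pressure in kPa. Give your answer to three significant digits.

P₃ ≈ 6.25e+03 kPa

From PV = nRT: V₁ = nRT₁/P₁ = 0.02365 m³.
Isobaric, so V/T is constant: P₂ = P₁; T₂ = T₁·(V₂/V₁) = 259.6 K.
Isothermal, so P V is constant: T₃ = T₂; P₃ = P₂·(V₂/V₃) = 6251 kPa.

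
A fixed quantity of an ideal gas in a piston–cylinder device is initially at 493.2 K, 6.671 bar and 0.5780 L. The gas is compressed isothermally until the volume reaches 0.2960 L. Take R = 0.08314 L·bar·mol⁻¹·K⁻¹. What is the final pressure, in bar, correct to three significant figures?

P₂ ≈ 13.0 bar

T constant ⇒ Boyle's law P V = const: T₂ = T₁; P₂ = P₁·(V₁/V₂) = 13.03 bar.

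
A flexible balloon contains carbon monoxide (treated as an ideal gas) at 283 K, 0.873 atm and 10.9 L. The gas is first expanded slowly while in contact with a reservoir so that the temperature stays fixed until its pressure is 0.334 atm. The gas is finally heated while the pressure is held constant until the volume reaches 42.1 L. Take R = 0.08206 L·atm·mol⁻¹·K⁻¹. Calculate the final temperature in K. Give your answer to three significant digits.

T₃ ≈ 418 K

Isothermal, so P V is constant: T₂ = T₁; V₂ = V₁·(P₁/P₂) = 28.49 L.
Isobaric, so V/T is constant: P₃ = P₂; T₃ = T₂·(V₃/V₂) = 418.2 K.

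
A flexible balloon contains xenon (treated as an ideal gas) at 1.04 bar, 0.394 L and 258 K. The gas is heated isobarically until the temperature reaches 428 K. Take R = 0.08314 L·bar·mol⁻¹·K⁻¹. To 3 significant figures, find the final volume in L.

Isobaric, so V/T is constant: P₂ = P₁; V₂ = V₁·(T₂/T₁) = 0.6536 L.

V₂ ≈ 0.654 L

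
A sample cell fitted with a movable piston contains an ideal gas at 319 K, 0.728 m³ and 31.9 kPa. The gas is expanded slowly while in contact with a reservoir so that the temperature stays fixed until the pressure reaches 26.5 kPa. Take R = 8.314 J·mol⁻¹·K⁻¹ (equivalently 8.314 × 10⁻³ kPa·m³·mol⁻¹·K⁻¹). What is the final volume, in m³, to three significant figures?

V₂ ≈ 0.876 m³

T constant ⇒ Boyle's law P V = const: T₂ = T₁; V₂ = V₁·(P₁/P₂) = 0.8763 m³.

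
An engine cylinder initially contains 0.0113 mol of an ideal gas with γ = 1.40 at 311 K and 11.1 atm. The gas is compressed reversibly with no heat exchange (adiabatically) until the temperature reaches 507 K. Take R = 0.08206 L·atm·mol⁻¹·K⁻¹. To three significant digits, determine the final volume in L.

V₂ ≈ 0.00766 L

From PV = nRT: V₁ = nRT₁/P₁ = 0.02598 L.
Adiabatic (γ = 1.40), T V^(γ−1) and P V^γ constant: P₂ = P₁·(T₂/T₁)^(γ/(γ−1)) = 61.40 atm; V₂ = V₁·(T₁/T₂)^(1/(γ−1)) = 0.007656 L.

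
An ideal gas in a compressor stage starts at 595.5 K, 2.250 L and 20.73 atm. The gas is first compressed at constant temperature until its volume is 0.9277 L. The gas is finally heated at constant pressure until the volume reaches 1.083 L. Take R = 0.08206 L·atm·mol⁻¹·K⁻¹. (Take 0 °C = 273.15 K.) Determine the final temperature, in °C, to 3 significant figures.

T₃ ≈ 422 °C

T constant ⇒ Boyle's law P V = const: T₂ = T₁; P₂ = P₁·(V₁/V₂) = 50.28 atm.
P constant ⇒ V ∝ T: P₃ = P₂; T₃ = T₂·(V₃/V₂) = 695.2 K.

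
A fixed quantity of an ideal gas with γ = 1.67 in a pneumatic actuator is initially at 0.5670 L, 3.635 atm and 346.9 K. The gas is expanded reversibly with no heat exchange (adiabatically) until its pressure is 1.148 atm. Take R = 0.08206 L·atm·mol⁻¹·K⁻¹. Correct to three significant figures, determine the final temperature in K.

T₂ ≈ 218 K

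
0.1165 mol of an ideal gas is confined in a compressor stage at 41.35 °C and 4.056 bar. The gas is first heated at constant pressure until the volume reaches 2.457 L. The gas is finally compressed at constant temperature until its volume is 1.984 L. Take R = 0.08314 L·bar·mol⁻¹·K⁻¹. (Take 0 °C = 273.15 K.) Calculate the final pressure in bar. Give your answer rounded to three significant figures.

P₃ ≈ 5.02 bar

Convert: T₁ = 314.5 K.
From PV = nRT: V₁ = nRT₁/P₁ = 0.7510 L.
P constant ⇒ V ∝ T: P₂ = P₁; T₂ = T₁·(V₂/V₁) = 1029 K.
T constant ⇒ Boyle's law P V = const: T₃ = T₂; P₃ = P₂·(V₂/V₃) = 5.023 bar.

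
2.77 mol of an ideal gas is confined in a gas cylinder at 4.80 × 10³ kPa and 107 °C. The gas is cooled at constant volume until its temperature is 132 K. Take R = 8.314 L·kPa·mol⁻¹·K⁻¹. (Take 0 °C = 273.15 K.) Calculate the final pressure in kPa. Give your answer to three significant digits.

P₂ ≈ 1.67e+03 kPa

Convert: T₁ = 380.1 K.
From PV = nRT: V₁ = nRT₁/P₁ = 1.824 L.
Isochoric, so P/T is constant: V₂ = V₁; P₂ = P₁·(T₂/T₁) = 1667 kPa.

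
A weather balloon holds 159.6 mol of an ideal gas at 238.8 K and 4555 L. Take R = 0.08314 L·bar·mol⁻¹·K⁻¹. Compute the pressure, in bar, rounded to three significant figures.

P ≈ 0.696 bar

PV = nRT ⇒ P = nRT/V = (159.6 × 0.08314 × 238.8) / 4555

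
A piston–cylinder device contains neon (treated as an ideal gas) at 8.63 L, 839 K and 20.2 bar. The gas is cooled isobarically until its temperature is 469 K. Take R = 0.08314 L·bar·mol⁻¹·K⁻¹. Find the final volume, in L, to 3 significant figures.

Isobaric, so V/T is constant: P₂ = P₁; V₂ = V₁·(T₂/T₁) = 4.824 L.

V₂ ≈ 4.82 L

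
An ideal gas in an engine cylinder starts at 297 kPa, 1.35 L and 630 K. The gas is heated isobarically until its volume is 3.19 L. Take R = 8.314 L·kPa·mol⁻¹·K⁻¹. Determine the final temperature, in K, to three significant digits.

T₂ ≈ 1.49e+03 K

P constant ⇒ V ∝ T: P₂ = P₁; T₂ = T₁·(V₂/V₁) = 1489 K.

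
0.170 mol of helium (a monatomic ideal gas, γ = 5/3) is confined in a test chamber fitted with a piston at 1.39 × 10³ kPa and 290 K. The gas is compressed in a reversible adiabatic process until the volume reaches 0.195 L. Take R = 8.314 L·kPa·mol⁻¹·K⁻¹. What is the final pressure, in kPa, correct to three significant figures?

P₂ ≈ 2.77e+03 kPa

From PV = nRT: V₁ = nRT₁/P₁ = 0.2949 L.
Reversible adiabatic, γ = 5/3: T₂ = T₁·(V₁/V₂)^(γ−1) = 382.1 K; P₂ = P₁·(V₁/V₂)^γ = 2769 kPa.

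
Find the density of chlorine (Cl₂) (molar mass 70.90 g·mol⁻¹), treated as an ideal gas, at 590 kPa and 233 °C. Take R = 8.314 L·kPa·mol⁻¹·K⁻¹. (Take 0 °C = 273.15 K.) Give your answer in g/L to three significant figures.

ρ = PM/(RT) = (590 × 70.90) / (8.314 × 506.1)

ρ ≈ 9.94 g/L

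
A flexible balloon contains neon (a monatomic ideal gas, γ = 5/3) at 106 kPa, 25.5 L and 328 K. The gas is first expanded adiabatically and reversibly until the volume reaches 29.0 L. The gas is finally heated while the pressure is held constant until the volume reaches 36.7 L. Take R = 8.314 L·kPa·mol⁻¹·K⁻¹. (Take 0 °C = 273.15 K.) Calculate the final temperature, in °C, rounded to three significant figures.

Adiabatic (γ = 5/3), T V^(γ−1) and P V^γ constant: T₂ = T₁·(V₁/V₂)^(γ−1) = 301.0 K; P₂ = P₁·(V₁/V₂)^γ = 85.55 kPa.
Isobaric, so V/T is constant: P₃ = P₂; T₃ = T₂·(V₃/V₂) = 381.0 K.

T₃ ≈ 108 °C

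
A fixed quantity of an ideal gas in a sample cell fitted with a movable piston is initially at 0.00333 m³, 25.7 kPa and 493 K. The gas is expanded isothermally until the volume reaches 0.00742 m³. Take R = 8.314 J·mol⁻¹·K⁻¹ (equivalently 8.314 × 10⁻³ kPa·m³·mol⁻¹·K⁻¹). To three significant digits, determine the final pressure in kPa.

T constant ⇒ Boyle's law P V = const: T₂ = T₁; P₂ = P₁·(V₁/V₂) = 11.53 kPa.

P₂ ≈ 11.5 kPa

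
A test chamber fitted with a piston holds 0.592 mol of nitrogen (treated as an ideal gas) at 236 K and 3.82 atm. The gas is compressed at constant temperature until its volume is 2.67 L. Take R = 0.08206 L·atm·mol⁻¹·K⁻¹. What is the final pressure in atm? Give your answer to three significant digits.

P₂ ≈ 4.29 atm

From PV = nRT: V₁ = nRT₁/P₁ = 3.001 L.
T constant ⇒ Boyle's law P V = const: T₂ = T₁; P₂ = P₁·(V₁/V₂) = 4.294 atm.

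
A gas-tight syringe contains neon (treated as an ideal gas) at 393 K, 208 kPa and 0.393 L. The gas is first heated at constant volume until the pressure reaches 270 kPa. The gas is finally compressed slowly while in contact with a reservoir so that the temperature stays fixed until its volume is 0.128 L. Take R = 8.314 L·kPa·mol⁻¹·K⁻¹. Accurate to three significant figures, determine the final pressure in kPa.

V constant ⇒ P ∝ T: V₂ = V₁; T₂ = T₁·(P₂/P₁) = 510.1 K.
T constant ⇒ Boyle's law P V = const: T₃ = T₂; P₃ = P₂·(V₂/V₃) = 829.0 kPa.

P₃ ≈ 829 kPa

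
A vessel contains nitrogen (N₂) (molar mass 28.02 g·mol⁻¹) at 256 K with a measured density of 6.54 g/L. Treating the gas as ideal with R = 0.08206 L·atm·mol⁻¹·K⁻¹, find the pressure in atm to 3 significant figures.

P ≈ 4.90 atm

ρ = PM/(RT) ⇒ P = ρRT/M = (6.54 × 0.08206 × 256.0) / 28.02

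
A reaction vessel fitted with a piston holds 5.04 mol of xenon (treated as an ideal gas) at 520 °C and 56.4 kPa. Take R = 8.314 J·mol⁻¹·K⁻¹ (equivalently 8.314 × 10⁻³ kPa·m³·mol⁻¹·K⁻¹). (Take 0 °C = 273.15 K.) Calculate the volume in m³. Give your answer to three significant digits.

V ≈ 0.589 m³

Convert: T = 793.15 K.
PV = nRT ⇒ V = nRT/P = (5.04 × 8.314 × 10⁻³ × 793.15) / 56.4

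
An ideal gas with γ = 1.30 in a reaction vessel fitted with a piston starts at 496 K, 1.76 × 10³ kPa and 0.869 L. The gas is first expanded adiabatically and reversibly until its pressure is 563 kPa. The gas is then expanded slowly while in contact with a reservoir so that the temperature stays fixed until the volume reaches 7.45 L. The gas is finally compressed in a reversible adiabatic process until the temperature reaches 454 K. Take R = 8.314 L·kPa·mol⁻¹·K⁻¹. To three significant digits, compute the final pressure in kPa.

P₄ ≈ 336 kPa

Adiabatic (γ = 1.30), T V^(γ−1) and P V^γ constant: T₂ = T₁·(P₂/P₁)^((γ−1)/γ) = 381.3 K; V₂ = V₁·(P₁/P₂)^(1/γ) = 2.088 L.
T constant ⇒ Boyle's law P V = const: T₃ = T₂; P₃ = P₂·(V₂/V₃) = 157.8 kPa.
Adiabatic (γ = 1.30), T V^(γ−1) and P V^γ constant: P₄ = P₃·(T₄/T₃)^(γ/(γ−1)) = 336.2 kPa; V₄ = V₃·(T₃/T₄)^(1/(γ−1)) = 4.164 L.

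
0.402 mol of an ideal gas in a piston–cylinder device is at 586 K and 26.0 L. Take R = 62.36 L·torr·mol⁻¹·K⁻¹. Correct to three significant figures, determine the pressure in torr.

P ≈ 565 torr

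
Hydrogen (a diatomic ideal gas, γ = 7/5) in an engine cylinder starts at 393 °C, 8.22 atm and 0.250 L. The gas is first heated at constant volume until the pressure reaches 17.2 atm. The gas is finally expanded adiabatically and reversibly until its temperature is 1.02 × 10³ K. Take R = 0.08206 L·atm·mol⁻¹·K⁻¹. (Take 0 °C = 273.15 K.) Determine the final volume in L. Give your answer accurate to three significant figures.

V₃ ≈ 0.546 L

Convert: T₁ = 666.1 K.
Isochoric, so P/T is constant: V₂ = V₁; T₂ = T₁·(P₂/P₁) = 1394 K.
Adiabatic (γ = 7/5), T V^(γ−1) and P V^γ constant: P₃ = P₂·(T₃/T₂)^(γ/(γ−1)) = 5.765 atm; V₃ = V₂·(T₂/T₃)^(1/(γ−1)) = 0.5458 L.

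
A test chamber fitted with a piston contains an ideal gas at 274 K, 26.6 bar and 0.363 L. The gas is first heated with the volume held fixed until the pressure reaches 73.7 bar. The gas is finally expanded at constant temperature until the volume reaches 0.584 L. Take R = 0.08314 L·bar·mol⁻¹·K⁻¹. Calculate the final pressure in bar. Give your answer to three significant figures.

P₃ ≈ 45.8 bar

V constant ⇒ P ∝ T: V₂ = V₁; T₂ = T₁·(P₂/P₁) = 759.2 K.
Isothermal, so P V is constant: T₃ = T₂; P₃ = P₂·(V₂/V₃) = 45.81 bar.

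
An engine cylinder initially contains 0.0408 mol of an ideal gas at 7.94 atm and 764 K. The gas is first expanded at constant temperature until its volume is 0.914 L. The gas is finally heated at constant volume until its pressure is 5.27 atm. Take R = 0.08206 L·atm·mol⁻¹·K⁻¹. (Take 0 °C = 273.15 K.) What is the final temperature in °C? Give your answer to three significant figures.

From PV = nRT: V₁ = nRT₁/P₁ = 0.3222 L.
T constant ⇒ Boyle's law P V = const: T₂ = T₁; P₂ = P₁·(V₁/V₂) = 2.799 atm.
Isochoric, so P/T is constant: V₃ = V₂; T₃ = T₂·(P₃/P₂) = 1439 K.

T₃ ≈ 1.17e+03 °C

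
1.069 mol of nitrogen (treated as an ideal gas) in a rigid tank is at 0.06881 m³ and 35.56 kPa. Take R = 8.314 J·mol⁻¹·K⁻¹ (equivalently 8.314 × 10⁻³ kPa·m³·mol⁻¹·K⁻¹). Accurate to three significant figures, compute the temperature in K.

PV = nRT ⇒ T = PV/(nR) = (35.56 × 0.06881) / (1.069 × 8.314 × 10⁻³)

T ≈ 275 K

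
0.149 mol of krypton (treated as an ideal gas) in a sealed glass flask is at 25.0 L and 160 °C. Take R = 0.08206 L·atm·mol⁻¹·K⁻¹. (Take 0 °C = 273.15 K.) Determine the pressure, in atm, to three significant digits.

P ≈ 0.212 atm

Convert: T = 433.15 K.
PV = nRT ⇒ P = nRT/V = (0.149 × 0.08206 × 433.15) / 25.0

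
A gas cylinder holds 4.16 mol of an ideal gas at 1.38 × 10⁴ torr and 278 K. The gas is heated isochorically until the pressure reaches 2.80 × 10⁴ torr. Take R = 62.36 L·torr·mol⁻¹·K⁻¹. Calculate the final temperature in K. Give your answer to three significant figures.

From PV = nRT: V₁ = nRT₁/P₁ = 5.226 L.
V constant ⇒ P ∝ T: V₂ = V₁; T₂ = T₁·(P₂/P₁) = 564.1 K.

T₂ ≈ 564 K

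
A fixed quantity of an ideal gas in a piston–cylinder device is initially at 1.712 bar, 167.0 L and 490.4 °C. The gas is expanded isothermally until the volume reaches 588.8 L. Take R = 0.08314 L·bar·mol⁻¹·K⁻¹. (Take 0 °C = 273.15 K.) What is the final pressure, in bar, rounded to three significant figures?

P₂ ≈ 0.486 bar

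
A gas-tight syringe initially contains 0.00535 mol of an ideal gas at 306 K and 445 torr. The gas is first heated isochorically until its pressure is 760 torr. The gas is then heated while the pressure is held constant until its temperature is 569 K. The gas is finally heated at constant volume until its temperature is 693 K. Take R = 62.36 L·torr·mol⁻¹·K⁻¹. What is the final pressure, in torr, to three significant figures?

From PV = nRT: V₁ = nRT₁/P₁ = 0.2294 L.
Isochoric, so P/T is constant: V₂ = V₁; T₂ = T₁·(P₂/P₁) = 522.6 K.
P constant ⇒ V ∝ T: P₃ = P₂; V₃ = V₂·(T₃/T₂) = 0.2498 L.
V constant ⇒ P ∝ T: V₄ = V₃; P₄ = P₃·(T₄/T₃) = 925.6 torr.

P₄ ≈ 926 torr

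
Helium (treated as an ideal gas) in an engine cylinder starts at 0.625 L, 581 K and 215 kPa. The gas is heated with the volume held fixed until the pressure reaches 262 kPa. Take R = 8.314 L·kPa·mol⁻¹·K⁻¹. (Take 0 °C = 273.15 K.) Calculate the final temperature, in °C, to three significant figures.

V constant ⇒ P ∝ T: V₂ = V₁; T₂ = T₁·(P₂/P₁) = 708.0 K.

T₂ ≈ 435 °C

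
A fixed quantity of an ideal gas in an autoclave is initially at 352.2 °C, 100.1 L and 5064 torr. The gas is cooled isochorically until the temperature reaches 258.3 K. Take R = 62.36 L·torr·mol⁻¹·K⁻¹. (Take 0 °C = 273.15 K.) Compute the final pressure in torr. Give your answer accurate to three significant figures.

P₂ ≈ 2.09e+03 torr

Convert: T₁ = 625.3 K.
Isochoric, so P/T is constant: V₂ = V₁; P₂ = P₁·(T₂/T₁) = 2092 torr.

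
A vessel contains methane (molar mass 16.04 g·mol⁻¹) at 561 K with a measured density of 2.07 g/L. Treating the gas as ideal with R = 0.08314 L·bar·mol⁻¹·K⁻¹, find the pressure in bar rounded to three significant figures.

P ≈ 6.02 bar

ρ = PM/(RT) ⇒ P = ρRT/M = (2.07 × 0.08314 × 561.0) / 16.04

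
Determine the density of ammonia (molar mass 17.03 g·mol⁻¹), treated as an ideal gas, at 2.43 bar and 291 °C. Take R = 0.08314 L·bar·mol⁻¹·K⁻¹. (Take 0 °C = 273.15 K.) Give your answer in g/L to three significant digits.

ρ ≈ 0.882 g/L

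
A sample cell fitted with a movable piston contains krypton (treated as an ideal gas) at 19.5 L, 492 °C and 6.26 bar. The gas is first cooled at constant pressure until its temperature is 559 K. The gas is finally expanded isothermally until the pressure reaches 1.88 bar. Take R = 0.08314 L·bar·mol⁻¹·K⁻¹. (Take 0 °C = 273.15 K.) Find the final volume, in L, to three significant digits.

Convert: T₁ = 765.1 K.
P constant ⇒ V ∝ T: P₂ = P₁; V₂ = V₁·(T₂/T₁) = 14.25 L.
T constant ⇒ Boyle's law P V = const: T₃ = T₂; V₃ = V₂·(P₂/P₃) = 47.44 L.

V₃ ≈ 47.4 L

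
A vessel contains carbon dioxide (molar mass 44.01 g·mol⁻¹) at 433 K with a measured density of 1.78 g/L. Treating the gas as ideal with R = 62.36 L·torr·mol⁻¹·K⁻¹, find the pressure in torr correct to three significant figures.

ρ = PM/(RT) ⇒ P = ρRT/M = (1.78 × 62.36 × 433.0) / 44.01

P ≈ 1.09e+03 torr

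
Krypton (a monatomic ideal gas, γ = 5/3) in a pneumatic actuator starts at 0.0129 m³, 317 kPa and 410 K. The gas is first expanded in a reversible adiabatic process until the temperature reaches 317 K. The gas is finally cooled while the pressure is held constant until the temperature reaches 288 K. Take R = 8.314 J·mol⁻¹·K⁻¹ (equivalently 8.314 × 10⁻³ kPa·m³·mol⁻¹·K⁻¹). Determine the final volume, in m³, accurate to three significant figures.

Reversible adiabatic, γ = 5/3: P₂ = P₁·(T₂/T₁)^(γ/(γ−1)) = 166.6 kPa; V₂ = V₁·(T₁/T₂)^(1/(γ−1)) = 0.01897 m³.
Isobaric, so V/T is constant: P₃ = P₂; V₃ = V₂·(T₃/T₂) = 0.01724 m³.

V₃ ≈ 0.0172 m³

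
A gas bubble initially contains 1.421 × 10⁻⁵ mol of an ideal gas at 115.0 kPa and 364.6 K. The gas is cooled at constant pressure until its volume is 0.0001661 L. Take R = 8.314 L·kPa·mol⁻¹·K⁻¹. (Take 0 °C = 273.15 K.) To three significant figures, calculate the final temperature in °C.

From PV = nRT: V₁ = nRT₁/P₁ = 0.0003746 L.
Isobaric, so V/T is constant: P₂ = P₁; T₂ = T₁·(V₂/V₁) = 161.7 K.

T₂ ≈ -111 °C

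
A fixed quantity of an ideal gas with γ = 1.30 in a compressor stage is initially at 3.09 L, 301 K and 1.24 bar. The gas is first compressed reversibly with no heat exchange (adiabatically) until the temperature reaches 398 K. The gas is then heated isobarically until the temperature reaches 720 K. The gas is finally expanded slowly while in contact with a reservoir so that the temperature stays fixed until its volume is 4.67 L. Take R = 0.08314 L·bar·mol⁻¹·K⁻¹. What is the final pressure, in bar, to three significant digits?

P₄ ≈ 1.96 bar

Adiabatic (γ = 1.30), T V^(γ−1) and P V^γ constant: P₂ = P₁·(T₂/T₁)^(γ/(γ−1)) = 4.160 bar; V₂ = V₁·(T₁/T₂)^(1/(γ−1)) = 1.218 L.
Isobaric, so V/T is constant: P₃ = P₂; V₃ = V₂·(T₃/T₂) = 2.203 L.
T constant ⇒ Boyle's law P V = const: T₄ = T₃; P₄ = P₃·(V₃/V₄) = 1.963 bar.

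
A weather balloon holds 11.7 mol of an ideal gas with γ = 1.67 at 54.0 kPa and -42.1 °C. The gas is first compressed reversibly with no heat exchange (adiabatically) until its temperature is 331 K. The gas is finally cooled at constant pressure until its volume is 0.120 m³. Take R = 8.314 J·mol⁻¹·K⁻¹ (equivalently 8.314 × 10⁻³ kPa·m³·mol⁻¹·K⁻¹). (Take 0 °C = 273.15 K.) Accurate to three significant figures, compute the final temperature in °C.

T₃ ≈ -110 °C

Convert: T₁ = 231.0 K.
From PV = nRT: V₁ = nRT₁/P₁ = 0.4162 m³.
Adiabatic (γ = 1.67), T V^(γ−1) and P V^γ constant: P₂ = P₁·(T₂/T₁)^(γ/(γ−1)) = 132.3 kPa; V₂ = V₁·(T₁/T₂)^(1/(γ−1)) = 0.2434 m³.
Isobaric, so V/T is constant: P₃ = P₂; T₃ = T₂·(V₃/V₂) = 163.2 K.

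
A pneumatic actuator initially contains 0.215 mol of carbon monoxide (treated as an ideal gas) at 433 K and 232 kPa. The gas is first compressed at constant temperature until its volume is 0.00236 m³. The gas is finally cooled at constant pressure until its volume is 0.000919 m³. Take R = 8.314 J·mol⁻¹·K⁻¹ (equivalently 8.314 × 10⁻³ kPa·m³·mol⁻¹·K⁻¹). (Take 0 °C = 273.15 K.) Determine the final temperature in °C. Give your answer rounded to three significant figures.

T₃ ≈ -105 °C

From PV = nRT: V₁ = nRT₁/P₁ = 0.003336 m³.
Isothermal, so P V is constant: T₂ = T₁; P₂ = P₁·(V₁/V₂) = 328.0 kPa.
P constant ⇒ V ∝ T: P₃ = P₂; T₃ = T₂·(V₃/V₂) = 168.6 K.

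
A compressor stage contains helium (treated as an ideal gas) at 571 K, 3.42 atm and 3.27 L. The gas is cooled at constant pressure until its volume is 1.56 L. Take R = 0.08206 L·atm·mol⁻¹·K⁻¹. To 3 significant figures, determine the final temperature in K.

P constant ⇒ V ∝ T: P₂ = P₁; T₂ = T₁·(V₂/V₁) = 272.4 K.

T₂ ≈ 272 K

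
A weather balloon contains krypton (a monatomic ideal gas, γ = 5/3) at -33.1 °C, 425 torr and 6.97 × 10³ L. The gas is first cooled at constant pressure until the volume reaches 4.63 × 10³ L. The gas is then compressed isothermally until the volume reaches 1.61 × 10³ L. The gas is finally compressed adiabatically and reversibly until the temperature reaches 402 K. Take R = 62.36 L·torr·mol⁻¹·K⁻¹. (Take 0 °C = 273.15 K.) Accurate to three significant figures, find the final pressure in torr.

Convert: T₁ = 240.0 K.
P constant ⇒ V ∝ T: P₂ = P₁; T₂ = T₁·(V₂/V₁) = 159.5 K.
T constant ⇒ Boyle's law P V = const: T₃ = T₂; P₃ = P₂·(V₂/V₃) = 1222 torr.
Reversible adiabatic, γ = 5/3: P₄ = P₃·(T₄/T₃)^(γ/(γ−1)) = 1.233e+04 torr; V₄ = V₃·(T₃/T₄)^(1/(γ−1)) = 402.2 L.

P₄ ≈ 1.23e+04 torr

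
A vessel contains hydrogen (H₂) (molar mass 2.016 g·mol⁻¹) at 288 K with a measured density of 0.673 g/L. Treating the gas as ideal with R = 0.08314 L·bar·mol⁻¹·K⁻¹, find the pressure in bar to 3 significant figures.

P ≈ 7.99 bar

ρ = PM/(RT) ⇒ P = ρRT/M = (0.673 × 0.08314 × 288.0) / 2.016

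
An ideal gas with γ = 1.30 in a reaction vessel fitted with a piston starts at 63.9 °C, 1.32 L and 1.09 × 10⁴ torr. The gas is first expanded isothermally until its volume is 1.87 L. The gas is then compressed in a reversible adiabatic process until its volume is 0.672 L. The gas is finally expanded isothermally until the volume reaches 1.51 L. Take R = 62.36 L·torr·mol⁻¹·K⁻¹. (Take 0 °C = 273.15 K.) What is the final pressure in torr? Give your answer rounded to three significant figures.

Convert: T₁ = 337.0 K.
T constant ⇒ Boyle's law P V = const: T₂ = T₁; P₂ = P₁·(V₁/V₂) = 7694 torr.
Reversible adiabatic, γ = 1.30: T₃ = T₂·(V₂/V₃)^(γ−1) = 458.2 K; P₃ = P₂·(V₂/V₃)^γ = 2.911e+04 torr.
Isothermal, so P V is constant: T₄ = T₃; P₄ = P₃·(V₃/V₄) = 1.295e+04 torr.

P₄ ≈ 1.30e+04 torr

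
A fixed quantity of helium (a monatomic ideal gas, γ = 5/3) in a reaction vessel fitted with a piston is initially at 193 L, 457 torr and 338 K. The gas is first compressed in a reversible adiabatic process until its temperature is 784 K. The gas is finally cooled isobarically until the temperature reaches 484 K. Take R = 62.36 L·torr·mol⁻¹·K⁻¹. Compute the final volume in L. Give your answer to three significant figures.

V₃ ≈ 33.7 L

Reversible adiabatic, γ = 5/3: P₂ = P₁·(T₂/T₁)^(γ/(γ−1)) = 3745 torr; V₂ = V₁·(T₁/T₂)^(1/(γ−1)) = 54.63 L.
P constant ⇒ V ∝ T: P₃ = P₂; V₃ = V₂·(T₃/T₂) = 33.73 L.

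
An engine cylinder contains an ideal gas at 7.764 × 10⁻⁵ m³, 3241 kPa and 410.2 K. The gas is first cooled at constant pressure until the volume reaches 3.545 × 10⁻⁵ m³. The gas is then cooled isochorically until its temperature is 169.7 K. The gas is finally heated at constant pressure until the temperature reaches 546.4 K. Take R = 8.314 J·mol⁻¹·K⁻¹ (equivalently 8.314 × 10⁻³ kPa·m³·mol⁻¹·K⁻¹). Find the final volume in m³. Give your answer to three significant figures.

Isobaric, so V/T is constant: P₂ = P₁; T₂ = T₁·(V₂/V₁) = 187.3 K.
V constant ⇒ P ∝ T: V₃ = V₂; P₃ = P₂·(T₃/T₂) = 2937 kPa.
Isobaric, so V/T is constant: P₄ = P₃; V₄ = V₃·(T₄/T₃) = 0.0001141 m³.

V₄ ≈ 0.000114 m³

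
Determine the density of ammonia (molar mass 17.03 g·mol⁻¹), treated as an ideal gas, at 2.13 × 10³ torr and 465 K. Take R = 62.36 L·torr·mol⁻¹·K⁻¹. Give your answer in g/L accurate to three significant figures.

ρ ≈ 1.25 g/L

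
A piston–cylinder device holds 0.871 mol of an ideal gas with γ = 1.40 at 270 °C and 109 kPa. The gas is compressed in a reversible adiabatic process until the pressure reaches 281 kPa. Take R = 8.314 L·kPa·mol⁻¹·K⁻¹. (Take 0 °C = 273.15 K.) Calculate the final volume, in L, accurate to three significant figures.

V₂ ≈ 18.3 L

Convert: T₁ = 543.1 K.
From PV = nRT: V₁ = nRT₁/P₁ = 36.08 L.
Adiabatic (γ = 1.40), T V^(γ−1) and P V^γ constant: T₂ = T₁·(P₂/P₁)^((γ−1)/γ) = 711.9 K; V₂ = V₁·(P₁/P₂)^(1/γ) = 18.35 L.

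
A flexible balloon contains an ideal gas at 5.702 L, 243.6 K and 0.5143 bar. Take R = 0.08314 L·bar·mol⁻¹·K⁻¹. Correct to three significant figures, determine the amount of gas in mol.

PV = nRT ⇒ n = PV/(RT) = (0.5143 × 5.702) / (0.08314 × 243.6)

n ≈ 0.145 mol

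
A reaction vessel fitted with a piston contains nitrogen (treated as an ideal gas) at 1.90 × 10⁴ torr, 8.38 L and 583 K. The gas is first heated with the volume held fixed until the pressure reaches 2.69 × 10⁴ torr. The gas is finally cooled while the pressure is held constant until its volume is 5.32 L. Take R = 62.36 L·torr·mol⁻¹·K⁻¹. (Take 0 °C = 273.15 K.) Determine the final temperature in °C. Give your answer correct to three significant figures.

T₃ ≈ 251 °C

V constant ⇒ P ∝ T: V₂ = V₁; T₂ = T₁·(P₂/P₁) = 825.4 K.
Isobaric, so V/T is constant: P₃ = P₂; T₃ = T₂·(V₃/V₂) = 524.0 K.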